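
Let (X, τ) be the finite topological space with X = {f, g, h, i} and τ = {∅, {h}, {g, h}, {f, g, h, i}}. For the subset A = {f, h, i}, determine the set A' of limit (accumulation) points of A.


A' = {f, g, i}

For each x ∈ X, list the open sets U ∈ τ with x ∈ U, then check whether U ∩ (A ∖ {x}) ≠ ∅ for every such U.
  x = f: opens ∋ x are {f, g, h, i}; each meets A ∖ {f}, so x IS a limit point.
  x = g: opens ∋ x are {g, h}, {f, g, h, i}; each meets A ∖ {g}, so x IS a limit point.
  x = h: open {h} ∋ x has {h} ∩ (A ∖ {h}) = ∅, so x is NOT a limit point.
  x = i: opens ∋ x are {f, g, h, i}; each meets A ∖ {i}, so x IS a limit point.
Collecting: A' = {f, g, i}.


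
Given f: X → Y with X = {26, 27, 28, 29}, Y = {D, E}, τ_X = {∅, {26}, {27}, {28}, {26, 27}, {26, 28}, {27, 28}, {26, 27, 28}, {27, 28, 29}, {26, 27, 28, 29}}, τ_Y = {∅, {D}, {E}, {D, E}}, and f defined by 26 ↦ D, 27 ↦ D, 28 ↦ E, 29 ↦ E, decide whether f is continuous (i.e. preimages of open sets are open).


f is NOT continuous.

Compute f^{-1}(U) for each U ∈ τ_Y:
  U = ∅: f^{-1}(U) = ∅ ∈ τ_X ✓.
  U = {D}: f^{-1}(U) = {26, 27} ∈ τ_X ✓.
  U = {E}: f^{-1}(U) = {28, 29} ∉ τ_X ✗.
  U = {D, E}: f^{-1}(U) = {26, 27, 28, 29} ∈ τ_X ✓.
Found U = {E} with f^{-1}(U) = {28, 29} not in τ_X. Therefore f is NOT continuous.


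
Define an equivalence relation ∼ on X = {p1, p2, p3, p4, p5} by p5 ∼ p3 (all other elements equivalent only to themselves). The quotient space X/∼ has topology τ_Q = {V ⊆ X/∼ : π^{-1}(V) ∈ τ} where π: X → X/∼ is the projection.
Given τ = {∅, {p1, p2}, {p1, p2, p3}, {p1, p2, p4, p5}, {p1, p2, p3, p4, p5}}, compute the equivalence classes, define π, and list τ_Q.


X/∼ = {[p1], [p2], [p3=p5], [p4]}; |τ_Q| = 3.

Equivalence classes: [p1], [p2], [p3=p5], [p4].
Quotient map π: X → X/∼ sends p1 ↦ [p1], p2 ↦ [p2], p3 ↦ [p3=p5], p4 ↦ [p4], p5 ↦ [p3=p5].
For each subset V ⊆ X/∼, compute π^{-1}(V) ⊆ X and check whether π^{-1}(V) ∈ τ. V is open in τ_Q iff π^{-1}(V) ∈ τ.
  V = {}: π^{-1}(V) = ∅ ∈ τ ✓.
  V = {[p1]}: π^{-1}(V) = {p1} ∉ τ ✗.
  V = {[p2]}: π^{-1}(V) = {p2} ∉ τ ✗.
  V = {[p1], [p2]}: π^{-1}(V) = {p1, p2} ∈ τ ✓.
  V = {[p3=p5]}: π^{-1}(V) = {p3, p5} ∉ τ ✗.
  V = {[p1], [p3=p5]}: π^{-1}(V) = {p1, p3, p5} ∉ τ ✗.
  V = {[p2], [p3=p5]}: π^{-1}(V) = {p2, p3, p5} ∉ τ ✗.
  V = {[p1], [p2], [p3=p5]}: π^{-1}(V) = {p1, p2, p3, p5} ∉ τ ✗.
  V = {[p4]}: π^{-1}(V) = {p4} ∉ τ ✗.
  V = {[p1], [p4]}: π^{-1}(V) = {p1, p4} ∉ τ ✗.
  V = {[p2], [p4]}: π^{-1}(V) = {p2, p4} ∉ τ ✗.
  V = {[p1], [p2], [p4]}: π^{-1}(V) = {p1, p2, p4} ∉ τ ✗.
  V = {[p3=p5], [p4]}: π^{-1}(V) = {p3, p4, p5} ∉ τ ✗.
  V = {[p1], [p3=p5], [p4]}: π^{-1}(V) = {p1, p3, p4, p5} ∉ τ ✗.
  V = {[p2], [p3=p5], [p4]}: π^{-1}(V) = {p2, p3, p4, p5} ∉ τ ✗.
  V = {[p1], [p2], [p3=p5], [p4]}: π^{-1}(V) = {p1, p2, p3, p4, p5} ∈ τ ✓.
Open sets in the quotient: τ_Q = {{}, {[p1], [p2]}, {[p1], [p2], [p3=p5], [p4]}} (3 elements).


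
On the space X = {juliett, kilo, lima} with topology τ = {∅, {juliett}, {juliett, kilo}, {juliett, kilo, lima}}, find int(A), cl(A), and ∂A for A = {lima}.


int(A) = ∅, cl(A) = {lima}, ∂A = {lima}.

Closed sets in (X, τ) are complements of opens:
  closed(X, τ) = {∅, {lima}, {kilo, lima}, {juliett, kilo, lima}}.
int(A) = ⋃ {U ∈ τ : U ⊆ A}. Opens contained in A: ∅.
Taking the union of these: int(A) = ∅.
cl(A) = ⋂ {C closed : A ⊆ C}. Closed sets containing A: {lima}, {kilo, lima}, {juliett, kilo, lima}.
Intersecting these: cl(A) = {lima}.
∂A = cl(A) ∖ int(A) = {lima} ∖ ∅ = {lima}.


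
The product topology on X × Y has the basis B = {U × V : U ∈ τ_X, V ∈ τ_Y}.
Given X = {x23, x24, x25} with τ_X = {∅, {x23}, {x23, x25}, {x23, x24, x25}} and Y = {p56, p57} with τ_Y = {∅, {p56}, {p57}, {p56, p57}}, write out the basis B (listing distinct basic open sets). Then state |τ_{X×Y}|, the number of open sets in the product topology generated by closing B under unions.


Basis B = {∅ × ∅, {x23} × {p56}, {x23} × {p57}, {x23} × {p56, p57}, {x23, x25} × {p56}, {x23, x25} × {p57}, {x23, x24, x25} × {p56}, {x23, x24, x25} × {p57}, {x23, x25} × {p56, p57}, {x23, x24, x25} × {p56, p57}}; |τ_{X×Y}| = 16.

Enumerate products U × V with U ∈ τ_X, V ∈ τ_Y (deduplicated):
  ∅ × ∅ = {} (∅)
  {x23} × {p56} = {(x23,p56)}
  {x23} × {p57} = {(x23,p57)}
  {x23} × {p56, p57} = {(x23,p56), (x23,p57)}
  {x23, x25} × {p56} = {(x23,p56), (x25,p56)}
  {x23, x25} × {p57} = {(x23,p57), (x25,p57)}
  {x23, x24, x25} × {p56} = {(x23,p56), (x24,p56), (x25,p56)}
  {x23, x24, x25} × {p57} = {(x23,p57), (x24,p57), (x25,p57)}
  {x23, x25} × {p56, p57} = {(x23,p56), (x23,p57), (x25,p56), (x25,p57)}
  {x23, x24, x25} × {p56, p57} = {(x23,p56), (x23,p57), (x24,p56), (x24,p57), (x25,p56), (x25,p57)}
These 10 distinct sets form the basis B.
Close under arbitrary unions to get τ_{X×Y}; counting gives |τ_{X×Y}| = 16.


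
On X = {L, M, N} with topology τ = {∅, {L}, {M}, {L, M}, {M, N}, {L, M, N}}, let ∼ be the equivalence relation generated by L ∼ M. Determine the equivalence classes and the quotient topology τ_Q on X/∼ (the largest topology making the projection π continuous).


X/∼ = {[L=M], [N]}; |τ_Q| = 3.

Equivalence classes: [L=M], [N].
Quotient map π: X → X/∼ sends L ↦ [L=M], M ↦ [L=M], N ↦ [N].
For each subset V ⊆ X/∼, compute π^{-1}(V) ⊆ X and check whether π^{-1}(V) ∈ τ. V is open in τ_Q iff π^{-1}(V) ∈ τ.
  V = {}: π^{-1}(V) = ∅ ∈ τ ✓.
  V = {[L=M]}: π^{-1}(V) = {L, M} ∈ τ ✓.
  V = {[N]}: π^{-1}(V) = {N} ∉ τ ✗.
  V = {[L=M], [N]}: π^{-1}(V) = {L, M, N} ∈ τ ✓.
Open sets in the quotient: τ_Q = {{}, {[L=M]}, {[L=M], [N]}} (3 elements).


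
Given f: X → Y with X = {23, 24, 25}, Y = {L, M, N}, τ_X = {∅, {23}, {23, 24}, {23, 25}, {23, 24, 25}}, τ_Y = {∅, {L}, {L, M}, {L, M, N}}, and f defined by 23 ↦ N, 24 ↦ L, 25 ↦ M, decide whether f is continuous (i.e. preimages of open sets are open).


f is NOT continuous.

Compute f^{-1}(U) for each U ∈ τ_Y:
  U = ∅: f^{-1}(U) = ∅ ∈ τ_X ✓.
  U = {L}: f^{-1}(U) = {24} ∉ τ_X ✗.
  U = {L, M}: f^{-1}(U) = {24, 25} ∉ τ_X ✗.
  U = {L, M, N}: f^{-1}(U) = {23, 24, 25} ∈ τ_X ✓.
Found U = {L} with f^{-1}(U) = {24} not in τ_X. Therefore f is NOT continuous.


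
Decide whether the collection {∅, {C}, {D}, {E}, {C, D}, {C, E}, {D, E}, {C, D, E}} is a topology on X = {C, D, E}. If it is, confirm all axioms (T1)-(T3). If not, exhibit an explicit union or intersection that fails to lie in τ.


τ IS a topology on X.

Axiom (T1): ∅ ∈ τ? Yes; X ∈ τ? Yes.
Axiom (T2/T3): check pairwise unions and intersections of members of τ.
All pairwise intersections and unions checked — each lies in τ. Therefore τ satisfies (T1), (T2), (T3): it IS a topology on X.


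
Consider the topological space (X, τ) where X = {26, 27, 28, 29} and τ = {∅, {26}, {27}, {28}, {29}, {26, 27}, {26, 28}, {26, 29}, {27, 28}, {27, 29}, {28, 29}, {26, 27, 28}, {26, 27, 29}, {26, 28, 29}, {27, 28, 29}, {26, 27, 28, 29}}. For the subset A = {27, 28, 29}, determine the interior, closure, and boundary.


int(A) = {27, 28, 29}, cl(A) = {27, 28, 29}, ∂A = ∅.

Closed sets in (X, τ) are complements of opens:
  closed(X, τ) = {∅, {26}, {27}, {28}, {29}, {26, 27}, {26, 28}, {26, 29}, {27, 28}, {27, 29}, {28, 29}, {26, 27, 28}, {26, 27, 29}, {26, 28, 29}, {27, 28, 29}, {26, 27, 28, 29}}.
int(A) = ⋃ {U ∈ τ : U ⊆ A}. Opens contained in A: ∅, {27}, {28}, {29}, {27, 28}, {27, 29}, {28, 29}, {27, 28, 29}.
Taking the union of these: int(A) = {27, 28, 29}.
cl(A) = ⋂ {C closed : A ⊆ C}. Closed sets containing A: {27, 28, 29}, {26, 27, 28, 29}.
Intersecting these: cl(A) = {27, 28, 29}.
∂A = cl(A) ∖ int(A) = {27, 28, 29} ∖ {27, 28, 29} = ∅.


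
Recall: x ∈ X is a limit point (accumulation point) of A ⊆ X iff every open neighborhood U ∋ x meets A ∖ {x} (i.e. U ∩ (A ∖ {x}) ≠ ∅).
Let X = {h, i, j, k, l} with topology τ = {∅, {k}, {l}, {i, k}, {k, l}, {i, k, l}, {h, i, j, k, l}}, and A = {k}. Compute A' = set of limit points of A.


A' = {h, i, j}

For each x ∈ X, list the open sets U ∈ τ with x ∈ U, then check whether U ∩ (A ∖ {x}) ≠ ∅ for every such U.
  x = h: opens ∋ x are {h, i, j, k, l}; each meets A ∖ {h}, so x IS a limit point.
  x = i: opens ∋ x are {i, k}, {i, k, l}, {h, i, j, k, l}; each meets A ∖ {i}, so x IS a limit point.
  x = j: opens ∋ x are {h, i, j, k, l}; each meets A ∖ {j}, so x IS a limit point.
  x = k: open {k} ∋ x has {k} ∩ (A ∖ {k}) = ∅, so x is NOT a limit point.
  x = l: open {l} ∋ x has {l} ∩ (A ∖ {l}) = ∅, so x is NOT a limit point.
Collecting: A' = {h, i, j}.


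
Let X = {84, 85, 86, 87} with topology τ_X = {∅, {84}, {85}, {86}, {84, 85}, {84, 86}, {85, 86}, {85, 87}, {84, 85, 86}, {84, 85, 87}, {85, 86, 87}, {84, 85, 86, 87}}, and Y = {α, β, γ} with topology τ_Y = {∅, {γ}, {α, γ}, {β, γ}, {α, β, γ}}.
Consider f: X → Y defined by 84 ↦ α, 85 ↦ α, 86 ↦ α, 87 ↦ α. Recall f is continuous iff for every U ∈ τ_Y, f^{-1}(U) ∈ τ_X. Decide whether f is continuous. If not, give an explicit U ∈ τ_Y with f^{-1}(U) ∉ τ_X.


f IS continuous.

Compute f^{-1}(U) for each U ∈ τ_Y:
  U = ∅: f^{-1}(U) = ∅ ∈ τ_X ✓.
  U = {γ}: f^{-1}(U) = ∅ ∈ τ_X ✓.
  U = {α, γ}: f^{-1}(U) = {84, 85, 86, 87} ∈ τ_X ✓.
  U = {β, γ}: f^{-1}(U) = ∅ ∈ τ_X ✓.
  U = {α, β, γ}: f^{-1}(U) = {84, 85, 86, 87} ∈ τ_X ✓.
Every preimage lies in τ_X, so f IS continuous.


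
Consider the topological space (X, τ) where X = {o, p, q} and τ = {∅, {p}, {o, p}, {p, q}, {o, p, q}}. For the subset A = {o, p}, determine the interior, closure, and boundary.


int(A) = {o, p}, cl(A) = {o, p, q}, ∂A = {q}.

Closed sets in (X, τ) are complements of opens:
  closed(X, τ) = {∅, {o}, {q}, {o, q}, {o, p, q}}.
int(A) = ⋃ {U ∈ τ : U ⊆ A}. Opens contained in A: ∅, {p}, {o, p}.
Taking the union of these: int(A) = {o, p}.
cl(A) = ⋂ {C closed : A ⊆ C}. Closed sets containing A: {o, p, q}.
Intersecting these: cl(A) = {o, p, q}.
∂A = cl(A) ∖ int(A) = {o, p, q} ∖ {o, p} = {q}.


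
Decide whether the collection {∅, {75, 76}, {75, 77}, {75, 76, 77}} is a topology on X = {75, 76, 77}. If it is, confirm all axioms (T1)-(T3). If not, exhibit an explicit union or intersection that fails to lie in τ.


τ is NOT a topology on X.

Axiom (T1): ∅ ∈ τ? Yes; X ∈ τ? Yes.
Axiom (T2/T3): check pairwise unions and intersections of members of τ.
Counterexample for (T3): {75, 76} ∩ {75, 77} = {75} ∉ τ. Therefore τ is NOT a topology.


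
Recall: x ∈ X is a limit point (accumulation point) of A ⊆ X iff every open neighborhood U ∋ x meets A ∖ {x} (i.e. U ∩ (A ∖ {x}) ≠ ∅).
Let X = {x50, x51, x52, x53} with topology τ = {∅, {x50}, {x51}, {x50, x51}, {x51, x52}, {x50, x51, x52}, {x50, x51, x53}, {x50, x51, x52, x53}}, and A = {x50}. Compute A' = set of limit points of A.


A' = {x53}

For each x ∈ X, list the open sets U ∈ τ with x ∈ U, then check whether U ∩ (A ∖ {x}) ≠ ∅ for every such U.
  x = x50: open {x50} ∋ x has {x50} ∩ (A ∖ {x50}) = ∅, so x is NOT a limit point.
  x = x51: open {x51} ∋ x has {x51} ∩ (A ∖ {x51}) = ∅, so x is NOT a limit point.
  x = x52: open {x51, x52} ∋ x has {x51, x52} ∩ (A ∖ {x52}) = ∅, so x is NOT a limit point.
  x = x53: opens ∋ x are {x50, x51, x53}, {x50, x51, x52, x53}; each meets A ∖ {x53}, so x IS a limit point.
Collecting: A' = {x53}.


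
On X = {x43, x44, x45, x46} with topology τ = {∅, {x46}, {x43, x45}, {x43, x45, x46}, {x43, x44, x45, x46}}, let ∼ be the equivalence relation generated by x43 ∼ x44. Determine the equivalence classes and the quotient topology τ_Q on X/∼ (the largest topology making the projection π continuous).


X/∼ = {[x43=x44], [x45], [x46]}; |τ_Q| = 3.

Equivalence classes: [x43=x44], [x45], [x46].
Quotient map π: X → X/∼ sends x43 ↦ [x43=x44], x44 ↦ [x43=x44], x45 ↦ [x45], x46 ↦ [x46].
For each subset V ⊆ X/∼, compute π^{-1}(V) ⊆ X and check whether π^{-1}(V) ∈ τ. V is open in τ_Q iff π^{-1}(V) ∈ τ.
  V = {}: π^{-1}(V) = ∅ ∈ τ ✓.
  V = {[x43=x44]}: π^{-1}(V) = {x43, x44} ∉ τ ✗.
  V = {[x45]}: π^{-1}(V) = {x45} ∉ τ ✗.
  V = {[x43=x44], [x45]}: π^{-1}(V) = {x43, x44, x45} ∉ τ ✗.
  V = {[x46]}: π^{-1}(V) = {x46} ∈ τ ✓.
  V = {[x43=x44], [x46]}: π^{-1}(V) = {x43, x44, x46} ∉ τ ✗.
  V = {[x45], [x46]}: π^{-1}(V) = {x45, x46} ∉ τ ✗.
  V = {[x43=x44], [x45], [x46]}: π^{-1}(V) = {x43, x44, x45, x46} ∈ τ ✓.
Open sets in the quotient: τ_Q = {{}, {[x46]}, {[x43=x44], [x45], [x46]}} (3 elements).


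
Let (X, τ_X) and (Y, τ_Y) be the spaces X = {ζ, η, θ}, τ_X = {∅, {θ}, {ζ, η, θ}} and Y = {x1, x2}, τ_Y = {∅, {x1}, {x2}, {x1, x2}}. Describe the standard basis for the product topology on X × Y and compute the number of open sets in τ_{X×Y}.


Basis B = {∅ × ∅, {θ} × {x1}, {θ} × {x2}, {θ} × {x1, x2}, {ζ, η, θ} × {x1}, {ζ, η, θ} × {x2}, {ζ, η, θ} × {x1, x2}}; |τ_{X×Y}| = 9.

Enumerate products U × V with U ∈ τ_X, V ∈ τ_Y (deduplicated):
  ∅ × ∅ = {} (∅)
  {θ} × {x1} = {(θ,x1)}
  {θ} × {x2} = {(θ,x2)}
  {θ} × {x1, x2} = {(θ,x1), (θ,x2)}
  {ζ, η, θ} × {x1} = {(ζ,x1), (η,x1), (θ,x1)}
  {ζ, η, θ} × {x2} = {(ζ,x2), (η,x2), (θ,x2)}
  {ζ, η, θ} × {x1, x2} = {(ζ,x1), (ζ,x2), (η,x1), (η,x2), (θ,x1), (θ,x2)}
These 7 distinct sets form the basis B.
Close under arbitrary unions to get τ_{X×Y}; counting gives |τ_{X×Y}| = 9.


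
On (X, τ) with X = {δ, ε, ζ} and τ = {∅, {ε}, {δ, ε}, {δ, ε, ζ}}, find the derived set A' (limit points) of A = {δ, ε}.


A' = {δ, ζ}

For each x ∈ X, list the open sets U ∈ τ with x ∈ U, then check whether U ∩ (A ∖ {x}) ≠ ∅ for every such U.
  x = δ: opens ∋ x are {δ, ε}, {δ, ε, ζ}; each meets A ∖ {δ}, so x IS a limit point.
  x = ε: open {ε} ∋ x has {ε} ∩ (A ∖ {ε}) = ∅, so x is NOT a limit point.
  x = ζ: opens ∋ x are {δ, ε, ζ}; each meets A ∖ {ζ}, so x IS a limit point.
Collecting: A' = {δ, ζ}.


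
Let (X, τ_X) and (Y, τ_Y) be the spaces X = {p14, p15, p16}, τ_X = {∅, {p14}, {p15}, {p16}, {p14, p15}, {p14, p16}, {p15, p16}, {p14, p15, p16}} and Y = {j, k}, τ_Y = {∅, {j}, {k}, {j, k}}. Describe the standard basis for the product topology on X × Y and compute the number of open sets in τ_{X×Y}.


Basis B = {∅ × ∅, {p14} × {j}, {p14} × {k}, {p15} × {j}, {p15} × {k}, {p16} × {j}, {p16} × {k}, {p14} × {j, k}, {p14, p15} × {j}, {p14, p16} × {j}, {p14, p15} × {k}, {p14, p16} × {k}, {p15} × {j, k}, {p15, p16} × {j}, {p15, p16} × {k}, {p16} × {j, k}, {p14, p15, p16} × {j}, {p14, p15, p16} × {k}, {p14, p15} × {j, k}, {p14, p16} × {j, k}, {p15, p16} × {j, k}, {p14, p15, p16} × {j, k}}; |τ_{X×Y}| = 64.

Enumerate products U × V with U ∈ τ_X, V ∈ τ_Y (deduplicated):
  ∅ × ∅ = {} (∅)
  {p14} × {j} = {(p14,j)}
  {p14} × {k} = {(p14,k)}
  {p15} × {j} = {(p15,j)}
  {p15} × {k} = {(p15,k)}
  {p16} × {j} = {(p16,j)}
  {p16} × {k} = {(p16,k)}
  {p14} × {j, k} = {(p14,j), (p14,k)}
  {p14, p15} × {j} = {(p14,j), (p15,j)}
  {p14, p16} × {j} = {(p14,j), (p16,j)}
  {p14, p15} × {k} = {(p14,k), (p15,k)}
  {p14, p16} × {k} = {(p14,k), (p16,k)}
  {p15} × {j, k} = {(p15,j), (p15,k)}
  {p15, p16} × {j} = {(p15,j), (p16,j)}
  {p15, p16} × {k} = {(p15,k), (p16,k)}
  {p16} × {j, k} = {(p16,j), (p16,k)}
  {p14, p15, p16} × {j} = {(p14,j), (p15,j), (p16,j)}
  {p14, p15, p16} × {k} = {(p14,k), (p15,k), (p16,k)}
  {p14, p15} × {j, k} = {(p14,j), (p14,k), (p15,j), (p15,k)}
  {p14, p16} × {j, k} = {(p14,j), (p14,k), (p16,j), (p16,k)}
  {p15, p16} × {j, k} = {(p15,j), (p15,k), (p16,j), (p16,k)}
  {p14, p15, p16} × {j, k} = {(p14,j), (p14,k), (p15,j), (p15,k), (p16,j), (p16,k)}
These 22 distinct sets form the basis B.
Close under arbitrary unions to get τ_{X×Y}; counting gives |τ_{X×Y}| = 64.


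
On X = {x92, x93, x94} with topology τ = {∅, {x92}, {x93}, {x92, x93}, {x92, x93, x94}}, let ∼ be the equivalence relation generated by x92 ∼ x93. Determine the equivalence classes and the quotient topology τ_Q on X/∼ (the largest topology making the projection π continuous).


X/∼ = {[x92=x93], [x94]}; |τ_Q| = 3.

Equivalence classes: [x92=x93], [x94].
Quotient map π: X → X/∼ sends x92 ↦ [x92=x93], x93 ↦ [x92=x93], x94 ↦ [x94].
For each subset V ⊆ X/∼, compute π^{-1}(V) ⊆ X and check whether π^{-1}(V) ∈ τ. V is open in τ_Q iff π^{-1}(V) ∈ τ.
  V = {}: π^{-1}(V) = ∅ ∈ τ ✓.
  V = {[x92=x93]}: π^{-1}(V) = {x92, x93} ∈ τ ✓.
  V = {[x94]}: π^{-1}(V) = {x94} ∉ τ ✗.
  V = {[x92=x93], [x94]}: π^{-1}(V) = {x92, x93, x94} ∈ τ ✓.
Open sets in the quotient: τ_Q = {{}, {[x92=x93]}, {[x92=x93], [x94]}} (3 elements).


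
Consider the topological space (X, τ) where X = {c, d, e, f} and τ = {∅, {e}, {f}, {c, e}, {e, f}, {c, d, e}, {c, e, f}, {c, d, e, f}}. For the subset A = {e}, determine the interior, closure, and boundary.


int(A) = {e}, cl(A) = {c, d, e}, ∂A = {c, d}.

Closed sets in (X, τ) are complements of opens:
  closed(X, τ) = {∅, {d}, {f}, {c, d}, {d, f}, {c, d, e}, {c, d, f}, {c, d, e, f}}.
int(A) = ⋃ {U ∈ τ : U ⊆ A}. Opens contained in A: ∅, {e}.
Taking the union of these: int(A) = {e}.
cl(A) = ⋂ {C closed : A ⊆ C}. Closed sets containing A: {c, d, e}, {c, d, e, f}.
Intersecting these: cl(A) = {c, d, e}.
∂A = cl(A) ∖ int(A) = {c, d, e} ∖ {e} = {c, d}.


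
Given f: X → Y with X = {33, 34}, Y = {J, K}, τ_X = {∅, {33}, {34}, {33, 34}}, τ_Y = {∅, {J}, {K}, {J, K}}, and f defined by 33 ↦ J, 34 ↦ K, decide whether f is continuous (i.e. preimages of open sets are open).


f IS continuous.

Compute f^{-1}(U) for each U ∈ τ_Y:
  U = ∅: f^{-1}(U) = ∅ ∈ τ_X ✓.
  U = {J}: f^{-1}(U) = {33} ∈ τ_X ✓.
  U = {K}: f^{-1}(U) = {34} ∈ τ_X ✓.
  U = {J, K}: f^{-1}(U) = {33, 34} ∈ τ_X ✓.
Every preimage lies in τ_X, so f IS continuous.


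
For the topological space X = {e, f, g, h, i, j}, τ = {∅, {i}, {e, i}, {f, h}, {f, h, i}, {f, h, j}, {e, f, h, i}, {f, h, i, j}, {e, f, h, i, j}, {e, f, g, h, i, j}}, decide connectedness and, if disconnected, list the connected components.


(X, τ) is connected.

Find clopen sets (U ∈ τ with X ∖ U ∈ τ):
  U = ∅, X ∖ U = {e, f, g, h, i, j} — both open, so U is clopen.
  U = {e, f, g, h, i, j}, X ∖ U = ∅ — both open, so U is clopen.
Only trivial clopens (∅ and X) exist, so (X, τ) is connected.
Compute connected components by grouping points that agree on all clopens:
  component: {e, f, g, h, i, j}


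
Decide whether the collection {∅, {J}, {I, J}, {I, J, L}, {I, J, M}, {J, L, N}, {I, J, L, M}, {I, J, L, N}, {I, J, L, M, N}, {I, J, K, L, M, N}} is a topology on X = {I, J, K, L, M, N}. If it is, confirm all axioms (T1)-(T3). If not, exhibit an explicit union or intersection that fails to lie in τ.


τ is NOT a topology on X.

Axiom (T1): ∅ ∈ τ? Yes; X ∈ τ? Yes.
Axiom (T2/T3): check pairwise unions and intersections of members of τ.
Counterexample for (T3): {I, J, L} ∩ {J, L, N} = {J, L} ∉ τ. Therefore τ is NOT a topology.


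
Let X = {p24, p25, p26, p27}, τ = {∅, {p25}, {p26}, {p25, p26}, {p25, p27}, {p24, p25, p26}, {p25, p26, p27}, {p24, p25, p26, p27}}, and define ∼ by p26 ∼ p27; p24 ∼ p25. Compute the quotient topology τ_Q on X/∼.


X/∼ = {[p24=p25], [p26=p27]}; |τ_Q| = 2.

Equivalence classes: [p24=p25], [p26=p27].
Quotient map π: X → X/∼ sends p24 ↦ [p24=p25], p25 ↦ [p24=p25], p26 ↦ [p26=p27], p27 ↦ [p26=p27].
For each subset V ⊆ X/∼, compute π^{-1}(V) ⊆ X and check whether π^{-1}(V) ∈ τ. V is open in τ_Q iff π^{-1}(V) ∈ τ.
  V = {}: π^{-1}(V) = ∅ ∈ τ ✓.
  V = {[p24=p25]}: π^{-1}(V) = {p24, p25} ∉ τ ✗.
  V = {[p26=p27]}: π^{-1}(V) = {p26, p27} ∉ τ ✗.
  V = {[p24=p25], [p26=p27]}: π^{-1}(V) = {p24, p25, p26, p27} ∈ τ ✓.
Open sets in the quotient: τ_Q = {{}, {[p24=p25], [p26=p27]}} (2 elements).


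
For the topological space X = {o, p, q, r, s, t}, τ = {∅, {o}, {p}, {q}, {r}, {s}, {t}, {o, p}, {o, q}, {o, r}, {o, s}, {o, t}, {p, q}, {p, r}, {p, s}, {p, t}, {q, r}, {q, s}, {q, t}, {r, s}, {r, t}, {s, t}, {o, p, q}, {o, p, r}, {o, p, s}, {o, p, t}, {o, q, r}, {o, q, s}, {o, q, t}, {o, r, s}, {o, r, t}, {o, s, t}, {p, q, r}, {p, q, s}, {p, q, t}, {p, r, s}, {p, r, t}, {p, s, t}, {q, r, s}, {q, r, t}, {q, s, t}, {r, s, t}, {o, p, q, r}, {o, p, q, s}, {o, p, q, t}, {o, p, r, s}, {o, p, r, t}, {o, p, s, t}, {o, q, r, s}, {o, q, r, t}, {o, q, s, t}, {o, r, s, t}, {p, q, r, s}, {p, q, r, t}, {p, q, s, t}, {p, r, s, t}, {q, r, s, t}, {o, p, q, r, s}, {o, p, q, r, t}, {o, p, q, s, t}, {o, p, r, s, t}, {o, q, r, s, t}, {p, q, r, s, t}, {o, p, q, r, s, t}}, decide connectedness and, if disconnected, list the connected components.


(X, τ) is disconnected; components = [{o}, {p}, {q}, {r}, {s}, {t}].

Find clopen sets (U ∈ τ with X ∖ U ∈ τ):
  U = ∅, X ∖ U = {o, p, q, r, s, t} — both open, so U is clopen.
  U = {o}, X ∖ U = {p, q, r, s, t} — both open, so U is clopen.
  U = {p}, X ∖ U = {o, q, r, s, t} — both open, so U is clopen.
  U = {q}, X ∖ U = {o, p, r, s, t} — both open, so U is clopen.
  U = {r}, X ∖ U = {o, p, q, s, t} — both open, so U is clopen.
  U = {s}, X ∖ U = {o, p, q, r, t} — both open, so U is clopen.
  U = {t}, X ∖ U = {o, p, q, r, s} — both open, so U is clopen.
  U = {o, p}, X ∖ U = {q, r, s, t} — both open, so U is clopen.
  U = {o, q}, X ∖ U = {p, r, s, t} — both open, so U is clopen.
  U = {o, r}, X ∖ U = {p, q, s, t} — both open, so U is clopen.
  U = {o, s}, X ∖ U = {p, q, r, t} — both open, so U is clopen.
  U = {o, t}, X ∖ U = {p, q, r, s} — both open, so U is clopen.
  U = {p, q}, X ∖ U = {o, r, s, t} — both open, so U is clopen.
  U = {p, r}, X ∖ U = {o, q, s, t} — both open, so U is clopen.
  U = {p, s}, X ∖ U = {o, q, r, t} — both open, so U is clopen.
  U = {p, t}, X ∖ U = {o, q, r, s} — both open, so U is clopen.
  U = {q, r}, X ∖ U = {o, p, s, t} — both open, so U is clopen.
  U = {q, s}, X ∖ U = {o, p, r, t} — both open, so U is clopen.
  U = {q, t}, X ∖ U = {o, p, r, s} — both open, so U is clopen.
  U = {r, s}, X ∖ U = {o, p, q, t} — both open, so U is clopen.
  U = {r, t}, X ∖ U = {o, p, q, s} — both open, so U is clopen.
  U = {s, t}, X ∖ U = {o, p, q, r} — both open, so U is clopen.
  U = {o, p, q}, X ∖ U = {r, s, t} — both open, so U is clopen.
  U = {o, p, r}, X ∖ U = {q, s, t} — both open, so U is clopen.
  U = {o, p, s}, X ∖ U = {q, r, t} — both open, so U is clopen.
  U = {o, p, t}, X ∖ U = {q, r, s} — both open, so U is clopen.
  U = {o, q, r}, X ∖ U = {p, s, t} — both open, so U is clopen.
  U = {o, q, s}, X ∖ U = {p, r, t} — both open, so U is clopen.
  U = {o, q, t}, X ∖ U = {p, r, s} — both open, so U is clopen.
  U = {o, r, s}, X ∖ U = {p, q, t} — both open, so U is clopen.
  U = {o, r, t}, X ∖ U = {p, q, s} — both open, so U is clopen.
  U = {o, s, t}, X ∖ U = {p, q, r} — both open, so U is clopen.
  U = {p, q, r}, X ∖ U = {o, s, t} — both open, so U is clopen.
  U = {p, q, s}, X ∖ U = {o, r, t} — both open, so U is clopen.
  U = {p, q, t}, X ∖ U = {o, r, s} — both open, so U is clopen.
  U = {p, r, s}, X ∖ U = {o, q, t} — both open, so U is clopen.
  U = {p, r, t}, X ∖ U = {o, q, s} — both open, so U is clopen.
  U = {p, s, t}, X ∖ U = {o, q, r} — both open, so U is clopen.
  U = {q, r, s}, X ∖ U = {o, p, t} — both open, so U is clopen.
  U = {q, r, t}, X ∖ U = {o, p, s} — both open, so U is clopen.
  U = {q, s, t}, X ∖ U = {o, p, r} — both open, so U is clopen.
  U = {r, s, t}, X ∖ U = {o, p, q} — both open, so U is clopen.
  U = {o, p, q, r}, X ∖ U = {s, t} — both open, so U is clopen.
  U = {o, p, q, s}, X ∖ U = {r, t} — both open, so U is clopen.
  U = {o, p, q, t}, X ∖ U = {r, s} — both open, so U is clopen.
  U = {o, p, r, s}, X ∖ U = {q, t} — both open, so U is clopen.
  U = {o, p, r, t}, X ∖ U = {q, s} — both open, so U is clopen.
  U = {o, p, s, t}, X ∖ U = {q, r} — both open, so U is clopen.
  U = {o, q, r, s}, X ∖ U = {p, t} — both open, so U is clopen.
  U = {o, q, r, t}, X ∖ U = {p, s} — both open, so U is clopen.
  U = {o, q, s, t}, X ∖ U = {p, r} — both open, so U is clopen.
  U = {o, r, s, t}, X ∖ U = {p, q} — both open, so U is clopen.
  U = {p, q, r, s}, X ∖ U = {o, t} — both open, so U is clopen.
  U = {p, q, r, t}, X ∖ U = {o, s} — both open, so U is clopen.
  U = {p, q, s, t}, X ∖ U = {o, r} — both open, so U is clopen.
  U = {p, r, s, t}, X ∖ U = {o, q} — both open, so U is clopen.
  U = {q, r, s, t}, X ∖ U = {o, p} — both open, so U is clopen.
  U = {o, p, q, r, s}, X ∖ U = {t} — both open, so U is clopen.
  U = {o, p, q, r, t}, X ∖ U = {s} — both open, so U is clopen.
  U = {o, p, q, s, t}, X ∖ U = {r} — both open, so U is clopen.
  U = {o, p, r, s, t}, X ∖ U = {q} — both open, so U is clopen.
  U = {o, q, r, s, t}, X ∖ U = {p} — both open, so U is clopen.
  U = {p, q, r, s, t}, X ∖ U = {o} — both open, so U is clopen.
  U = {o, p, q, r, s, t}, X ∖ U = ∅ — both open, so U is clopen.
Nontrivial clopen(s) exist: e.g. {t}. So (X, τ) is disconnected.
Compute connected components by grouping points that agree on all clopens:
  component: {o}
  component: {p}
  component: {q}
  component: {r}
  component: {s}
  component: {t}


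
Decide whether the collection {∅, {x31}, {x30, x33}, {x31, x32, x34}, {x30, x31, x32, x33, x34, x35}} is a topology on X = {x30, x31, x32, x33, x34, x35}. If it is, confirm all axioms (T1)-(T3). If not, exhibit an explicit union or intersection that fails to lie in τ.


τ is NOT a topology on X.

Axiom (T1): ∅ ∈ τ? Yes; X ∈ τ? Yes.
Axiom (T2/T3): check pairwise unions and intersections of members of τ.
Counterexample for (T2): {x31} ∪ {x30, x33} = {x30, x31, x33} ∉ τ. Therefore τ is NOT a topology.


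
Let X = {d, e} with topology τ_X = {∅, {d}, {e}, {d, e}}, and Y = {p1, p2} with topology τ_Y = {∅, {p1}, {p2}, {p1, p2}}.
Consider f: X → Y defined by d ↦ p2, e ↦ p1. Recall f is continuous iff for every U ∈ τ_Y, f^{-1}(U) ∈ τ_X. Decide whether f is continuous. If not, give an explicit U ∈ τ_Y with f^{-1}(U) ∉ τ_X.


f IS continuous.

Compute f^{-1}(U) for each U ∈ τ_Y:
  U = ∅: f^{-1}(U) = ∅ ∈ τ_X ✓.
  U = {p1}: f^{-1}(U) = {e} ∈ τ_X ✓.
  U = {p2}: f^{-1}(U) = {d} ∈ τ_X ✓.
  U = {p1, p2}: f^{-1}(U) = {d, e} ∈ τ_X ✓.
Every preimage lies in τ_X, so f IS continuous.


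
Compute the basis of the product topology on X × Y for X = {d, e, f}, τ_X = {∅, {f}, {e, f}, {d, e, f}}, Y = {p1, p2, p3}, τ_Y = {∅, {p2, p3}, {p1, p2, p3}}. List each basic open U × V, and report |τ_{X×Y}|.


Basis B = {∅ × ∅, {f} × {p2, p3}, {f} × {p1, p2, p3}, {e, f} × {p2, p3}, {d, e, f} × {p2, p3}, {e, f} × {p1, p2, p3}, {d, e, f} × {p1, p2, p3}}; |τ_{X×Y}| = 10.

Enumerate products U × V with U ∈ τ_X, V ∈ τ_Y (deduplicated):
  ∅ × ∅ = {} (∅)
  {f} × {p2, p3} = {(f,p2), (f,p3)}
  {f} × {p1, p2, p3} = {(f,p1), (f,p2), (f,p3)}
  {e, f} × {p2, p3} = {(e,p2), (e,p3), (f,p2), (f,p3)}
  {d, e, f} × {p2, p3} = {(d,p2), (d,p3), (e,p2), (e,p3), (f,p2), (f,p3)}
  {e, f} × {p1, p2, p3} = {(e,p1), (e,p2), (e,p3), (f,p1), (f,p2), (f,p3)}
  {d, e, f} × {p1, p2, p3} = {(d,p1), (d,p2), (d,p3), (e,p1), (e,p2), (e,p3), (f,p1), (f,p2), (f,p3)}
These 7 distinct sets form the basis B.
Close under arbitrary unions to get τ_{X×Y}; counting gives |τ_{X×Y}| = 10.


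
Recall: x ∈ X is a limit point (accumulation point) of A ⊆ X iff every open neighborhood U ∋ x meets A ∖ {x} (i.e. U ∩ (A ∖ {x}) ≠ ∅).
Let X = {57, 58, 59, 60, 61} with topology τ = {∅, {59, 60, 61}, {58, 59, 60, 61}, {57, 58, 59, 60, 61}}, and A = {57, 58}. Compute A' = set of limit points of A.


A' = {57}

For each x ∈ X, list the open sets U ∈ τ with x ∈ U, then check whether U ∩ (A ∖ {x}) ≠ ∅ for every such U.
  x = 57: opens ∋ x are {57, 58, 59, 60, 61}; each meets A ∖ {57}, so x IS a limit point.
  x = 58: open {58, 59, 60, 61} ∋ x has {58, 59, 60, 61} ∩ (A ∖ {58}) = ∅, so x is NOT a limit point.
  x = 59: open {59, 60, 61} ∋ x has {59, 60, 61} ∩ (A ∖ {59}) = ∅, so x is NOT a limit point.
  x = 60: open {59, 60, 61} ∋ x has {59, 60, 61} ∩ (A ∖ {60}) = ∅, so x is NOT a limit point.
  x = 61: open {59, 60, 61} ∋ x has {59, 60, 61} ∩ (A ∖ {61}) = ∅, so x is NOT a limit point.
Collecting: A' = {57}.


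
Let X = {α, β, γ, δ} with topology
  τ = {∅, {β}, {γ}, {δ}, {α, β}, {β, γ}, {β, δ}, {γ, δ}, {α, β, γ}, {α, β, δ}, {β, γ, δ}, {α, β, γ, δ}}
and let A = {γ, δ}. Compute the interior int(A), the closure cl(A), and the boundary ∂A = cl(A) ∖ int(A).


int(A) = {γ, δ}, cl(A) = {γ, δ}, ∂A = ∅.

Closed sets in (X, τ) are complements of opens:
  closed(X, τ) = {∅, {α}, {γ}, {δ}, {α, β}, {α, γ}, {α, δ}, {γ, δ}, {α, β, γ}, {α, β, δ}, {α, γ, δ}, {α, β, γ, δ}}.
int(A) = ⋃ {U ∈ τ : U ⊆ A}. Opens contained in A: ∅, {γ}, {δ}, {γ, δ}.
Taking the union of these: int(A) = {γ, δ}.
cl(A) = ⋂ {C closed : A ⊆ C}. Closed sets containing A: {γ, δ}, {α, γ, δ}, {α, β, γ, δ}.
Intersecting these: cl(A) = {γ, δ}.
∂A = cl(A) ∖ int(A) = {γ, δ} ∖ {γ, δ} = ∅.


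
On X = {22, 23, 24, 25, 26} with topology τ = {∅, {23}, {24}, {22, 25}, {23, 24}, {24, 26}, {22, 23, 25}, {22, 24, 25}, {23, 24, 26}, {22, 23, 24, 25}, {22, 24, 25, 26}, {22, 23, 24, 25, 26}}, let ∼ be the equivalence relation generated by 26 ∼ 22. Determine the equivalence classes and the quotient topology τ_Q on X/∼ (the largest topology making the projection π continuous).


X/∼ = {[22=26], [23], [24], [25]}; |τ_Q| = 6.

Equivalence classes: [22=26], [23], [24], [25].
Quotient map π: X → X/∼ sends 22 ↦ [22=26], 23 ↦ [23], 24 ↦ [24], 25 ↦ [25], 26 ↦ [22=26].
For each subset V ⊆ X/∼, compute π^{-1}(V) ⊆ X and check whether π^{-1}(V) ∈ τ. V is open in τ_Q iff π^{-1}(V) ∈ τ.
  V = {}: π^{-1}(V) = ∅ ∈ τ ✓.
  V = {[22=26]}: π^{-1}(V) = {22, 26} ∉ τ ✗.
  V = {[23]}: π^{-1}(V) = {23} ∈ τ ✓.
  V = {[22=26], [23]}: π^{-1}(V) = {22, 23, 26} ∉ τ ✗.
  V = {[24]}: π^{-1}(V) = {24} ∈ τ ✓.
  V = {[22=26], [24]}: π^{-1}(V) = {22, 24, 26} ∉ τ ✗.
  V = {[23], [24]}: π^{-1}(V) = {23, 24} ∈ τ ✓.
  V = {[22=26], [23], [24]}: π^{-1}(V) = {22, 23, 24, 26} ∉ τ ✗.
  V = {[25]}: π^{-1}(V) = {25} ∉ τ ✗.
  V = {[22=26], [25]}: π^{-1}(V) = {22, 25, 26} ∉ τ ✗.
  V = {[23], [25]}: π^{-1}(V) = {23, 25} ∉ τ ✗.
  V = {[22=26], [23], [25]}: π^{-1}(V) = {22, 23, 25, 26} ∉ τ ✗.
  V = {[24], [25]}: π^{-1}(V) = {24, 25} ∉ τ ✗.
  V = {[22=26], [24], [25]}: π^{-1}(V) = {22, 24, 25, 26} ∈ τ ✓.
  V = {[23], [24], [25]}: π^{-1}(V) = {23, 24, 25} ∉ τ ✗.
  V = {[22=26], [23], [24], [25]}: π^{-1}(V) = {22, 23, 24, 25, 26} ∈ τ ✓.
Open sets in the quotient: τ_Q = {{}, {[23]}, {[24]}, {[23], [24]}, {[22=26], [24], [25]}, {[22=26], [23], [24], [25]}} (6 elements).


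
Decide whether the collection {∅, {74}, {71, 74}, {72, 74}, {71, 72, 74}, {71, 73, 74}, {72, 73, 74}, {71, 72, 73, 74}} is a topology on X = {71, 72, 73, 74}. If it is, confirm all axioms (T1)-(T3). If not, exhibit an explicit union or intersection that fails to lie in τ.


τ is NOT a topology on X.

Axiom (T1): ∅ ∈ τ? Yes; X ∈ τ? Yes.
Axiom (T2/T3): check pairwise unions and intersections of members of τ.
Counterexample for (T3): {71, 73, 74} ∩ {72, 73, 74} = {73, 74} ∉ τ. Therefore τ is NOT a topology.


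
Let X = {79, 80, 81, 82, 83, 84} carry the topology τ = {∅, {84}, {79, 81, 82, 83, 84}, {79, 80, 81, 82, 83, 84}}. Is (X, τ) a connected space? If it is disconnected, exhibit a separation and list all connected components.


(X, τ) is connected.

Find clopen sets (U ∈ τ with X ∖ U ∈ τ):
  U = ∅, X ∖ U = {79, 80, 81, 82, 83, 84} — both open, so U is clopen.
  U = {79, 80, 81, 82, 83, 84}, X ∖ U = ∅ — both open, so U is clopen.
Only trivial clopens (∅ and X) exist, so (X, τ) is connected.
Compute connected components by grouping points that agree on all clopens:
  component: {79, 80, 81, 82, 83, 84}


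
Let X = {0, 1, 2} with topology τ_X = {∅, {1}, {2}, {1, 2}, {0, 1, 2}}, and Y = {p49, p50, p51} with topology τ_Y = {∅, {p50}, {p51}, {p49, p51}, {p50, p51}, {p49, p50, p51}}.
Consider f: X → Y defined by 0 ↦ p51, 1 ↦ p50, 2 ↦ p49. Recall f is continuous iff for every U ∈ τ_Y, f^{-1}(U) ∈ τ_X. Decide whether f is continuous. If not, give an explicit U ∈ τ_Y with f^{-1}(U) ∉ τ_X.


f is NOT continuous.

Compute f^{-1}(U) for each U ∈ τ_Y:
  U = ∅: f^{-1}(U) = ∅ ∈ τ_X ✓.
  U = {p50}: f^{-1}(U) = {1} ∈ τ_X ✓.
  U = {p51}: f^{-1}(U) = {0} ∉ τ_X ✗.
  U = {p49, p51}: f^{-1}(U) = {0, 2} ∉ τ_X ✗.
  U = {p50, p51}: f^{-1}(U) = {0, 1} ∉ τ_X ✗.
  U = {p49, p50, p51}: f^{-1}(U) = {0, 1, 2} ∈ τ_X ✓.
Found U = {p51} with f^{-1}(U) = {0} not in τ_X. Therefore f is NOT continuous.


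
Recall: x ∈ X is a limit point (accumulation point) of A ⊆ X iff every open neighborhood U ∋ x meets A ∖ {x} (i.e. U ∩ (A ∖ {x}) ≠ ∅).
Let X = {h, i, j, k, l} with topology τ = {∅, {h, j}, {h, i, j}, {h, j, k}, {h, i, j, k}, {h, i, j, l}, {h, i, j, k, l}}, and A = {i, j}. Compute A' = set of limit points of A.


A' = {h, i, k, l}

For each x ∈ X, list the open sets U ∈ τ with x ∈ U, then check whether U ∩ (A ∖ {x}) ≠ ∅ for every such U.
  x = h: opens ∋ x are {h, j}, {h, i, j}, {h, j, k}, {h, i, j, k}, {h, i, j, l}, {h, i, j, k, l}; each meets A ∖ {h}, so x IS a limit point.
  x = i: opens ∋ x are {h, i, j}, {h, i, j, k}, {h, i, j, l}, {h, i, j, k, l}; each meets A ∖ {i}, so x IS a limit point.
  x = j: open {h, j} ∋ x has {h, j} ∩ (A ∖ {j}) = ∅, so x is NOT a limit point.
  x = k: opens ∋ x are {h, j, k}, {h, i, j, k}, {h, i, j, k, l}; each meets A ∖ {k}, so x IS a limit point.
  x = l: opens ∋ x are {h, i, j, l}, {h, i, j, k, l}; each meets A ∖ {l}, so x IS a limit point.
Collecting: A' = {h, i, k, l}.


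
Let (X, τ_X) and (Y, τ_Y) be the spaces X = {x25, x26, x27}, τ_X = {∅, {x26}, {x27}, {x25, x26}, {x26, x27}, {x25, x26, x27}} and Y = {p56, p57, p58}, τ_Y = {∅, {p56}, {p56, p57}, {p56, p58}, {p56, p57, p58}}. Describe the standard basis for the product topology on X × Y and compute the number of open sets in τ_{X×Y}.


Basis B = {∅ × ∅, {x26} × {p56}, {x27} × {p56}, {x25, x26} × {p56}, {x26} × {p56, p57}, {x26} × {p56, p58}, {x26, x27} × {p56}, {x27} × {p56, p57}, {x27} × {p56, p58}, {x25, x26, x27} × {p56}, {x26} × {p56, p57, p58}, {x27} × {p56, p57, p58}, {x25, x26} × {p56, p57}, {x25, x26} × {p56, p58}, {x26, x27} × {p56, p57}, {x26, x27} × {p56, p58}, {x25, x26} × {p56, p57, p58}, {x25, x26, x27} × {p56, p57}, {x25, x26, x27} × {p56, p58}, {x26, x27} × {p56, p57, p58}, {x25, x26, x27} × {p56, p57, p58}}; |τ_{X×Y}| = 70.

Enumerate products U × V with U ∈ τ_X, V ∈ τ_Y (deduplicated):
  ∅ × ∅ = {} (∅)
  {x26} × {p56} = {(x26,p56)}
  {x27} × {p56} = {(x27,p56)}
  {x25, x26} × {p56} = {(x25,p56), (x26,p56)}
  {x26} × {p56, p57} = {(x26,p56), (x26,p57)}
  {x26} × {p56, p58} = {(x26,p56), (x26,p58)}
  {x26, x27} × {p56} = {(x26,p56), (x27,p56)}
  {x27} × {p56, p57} = {(x27,p56), (x27,p57)}
  {x27} × {p56, p58} = {(x27,p56), (x27,p58)}
  {x25, x26, x27} × {p56} = {(x25,p56), (x26,p56), (x27,p56)}
  {x26} × {p56, p57, p58} = {(x26,p56), (x26,p57), (x26,p58)}
  {x27} × {p56, p57, p58} = {(x27,p56), (x27,p57), (x27,p58)}
  {x25, x26} × {p56, p57} = {(x25,p56), (x25,p57), (x26,p56), (x26,p57)}
  {x25, x26} × {p56, p58} = {(x25,p56), (x25,p58), (x26,p56), (x26,p58)}
  {x26, x27} × {p56, p57} = {(x26,p56), (x26,p57), (x27,p56), (x27,p57)}
  {x26, x27} × {p56, p58} = {(x26,p56), (x26,p58), (x27,p56), (x27,p58)}
  {x25, x26} × {p56, p57, p58} = {(x25,p56), (x25,p57), (x25,p58), (x26,p56), (x26,p57), (x26,p58)}
  {x25, x26, x27} × {p56, p57} = {(x25,p56), (x25,p57), (x26,p56), (x26,p57), (x27,p56), (x27,p57)}
  {x25, x26, x27} × {p56, p58} = {(x25,p56), (x25,p58), (x26,p56), (x26,p58), (x27,p56), (x27,p58)}
  {x26, x27} × {p56, p57, p58} = {(x26,p56), (x26,p57), (x26,p58), (x27,p56), (x27,p57), (x27,p58)}
  {x25, x26, x27} × {p56, p57, p58} = {(x25,p56), (x25,p57), (x25,p58), (x26,p56), (x26,p57), (x26,p58), (x27,p56), (x27,p57), (x27,p58)}
These 21 distinct sets form the basis B.
Close under arbitrary unions to get τ_{X×Y}; counting gives |τ_{X×Y}| = 70.


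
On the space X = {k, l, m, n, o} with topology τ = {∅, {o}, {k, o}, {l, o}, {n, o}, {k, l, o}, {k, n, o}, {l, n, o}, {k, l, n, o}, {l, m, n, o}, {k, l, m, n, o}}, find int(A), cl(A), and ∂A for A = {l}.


int(A) = ∅, cl(A) = {l, m}, ∂A = {l, m}.

Closed sets in (X, τ) are complements of opens:
  closed(X, τ) = {∅, {k}, {m}, {k, m}, {l, m}, {m, n}, {k, l, m}, {k, m, n}, {l, m, n}, {k, l, m, n}, {k, l, m, n, o}}.
int(A) = ⋃ {U ∈ τ : U ⊆ A}. Opens contained in A: ∅.
Taking the union of these: int(A) = ∅.
cl(A) = ⋂ {C closed : A ⊆ C}. Closed sets containing A: {l, m}, {k, l, m}, {l, m, n}, {k, l, m, n}, {k, l, m, n, o}.
Intersecting these: cl(A) = {l, m}.
∂A = cl(A) ∖ int(A) = {l, m} ∖ ∅ = {l, m}.


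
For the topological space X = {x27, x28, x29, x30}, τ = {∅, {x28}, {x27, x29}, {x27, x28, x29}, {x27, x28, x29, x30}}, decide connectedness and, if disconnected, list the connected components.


(X, τ) is connected.

Find clopen sets (U ∈ τ with X ∖ U ∈ τ):
  U = ∅, X ∖ U = {x27, x28, x29, x30} — both open, so U is clopen.
  U = {x27, x28, x29, x30}, X ∖ U = ∅ — both open, so U is clopen.
Only trivial clopens (∅ and X) exist, so (X, τ) is connected.
Compute connected components by grouping points that agree on all clopens:
  component: {x27, x28, x29, x30}


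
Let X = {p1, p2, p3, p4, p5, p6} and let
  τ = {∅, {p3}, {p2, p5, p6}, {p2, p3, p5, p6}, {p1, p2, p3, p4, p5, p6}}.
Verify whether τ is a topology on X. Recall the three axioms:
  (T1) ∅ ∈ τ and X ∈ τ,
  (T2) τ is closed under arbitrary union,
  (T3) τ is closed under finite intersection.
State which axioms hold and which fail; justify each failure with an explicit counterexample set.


τ IS a topology on X.

Axiom (T1): ∅ ∈ τ? Yes; X ∈ τ? Yes.
Axiom (T2/T3): check pairwise unions and intersections of members of τ.
All pairwise intersections and unions checked — each lies in τ. Therefore τ satisfies (T1), (T2), (T3): it IS a topology on X.


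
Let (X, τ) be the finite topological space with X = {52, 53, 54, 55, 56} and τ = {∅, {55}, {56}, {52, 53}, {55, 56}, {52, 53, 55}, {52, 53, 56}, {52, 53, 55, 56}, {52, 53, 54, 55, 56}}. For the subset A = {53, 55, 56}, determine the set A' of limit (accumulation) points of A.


A' = {52, 54}

For each x ∈ X, list the open sets U ∈ τ with x ∈ U, then check whether U ∩ (A ∖ {x}) ≠ ∅ for every such U.
  x = 52: opens ∋ x are {52, 53}, {52, 53, 55}, {52, 53, 56}, {52, 53, 55, 56}, {52, 53, 54, 55, 56}; each meets A ∖ {52}, so x IS a limit point.
  x = 53: open {52, 53} ∋ x has {52, 53} ∩ (A ∖ {53}) = ∅, so x is NOT a limit point.
  x = 54: opens ∋ x are {52, 53, 54, 55, 56}; each meets A ∖ {54}, so x IS a limit point.
  x = 55: open {55} ∋ x has {55} ∩ (A ∖ {55}) = ∅, so x is NOT a limit point.
  x = 56: open {56} ∋ x has {56} ∩ (A ∖ {56}) = ∅, so x is NOT a limit point.
Collecting: A' = {52, 54}.
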